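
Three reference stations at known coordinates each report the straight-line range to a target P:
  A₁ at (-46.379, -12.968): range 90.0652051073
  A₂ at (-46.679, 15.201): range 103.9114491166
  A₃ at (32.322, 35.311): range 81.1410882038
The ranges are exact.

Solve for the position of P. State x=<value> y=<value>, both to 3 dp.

x=37.543 y=-45.662

eq1: (x + 46.379)² + (y + 12.968)² = 90.0652051073²
eq2: (x + 46.679)² + (y − 15.201)² = 103.9114491166²
eq3: (x − 32.322)² + (y − 35.311)² = 81.1410882038²
eq1−eq3, eq1−eq2 (x²,y² cancel):
  157.402·x + 96.558·y = 1500.262716
  -0.600·x + 56.338·y = -2595.029309
det = 157.402·56.338 − 96.558·-0.600 = 8925.648676
x = (1500.262716·56.338 − 96.558·-2595.029309) / 8925.648676 = 37.542665
y = (157.402·-2595.029309 − 1500.262716·-0.600) / 8925.648676 = -45.661964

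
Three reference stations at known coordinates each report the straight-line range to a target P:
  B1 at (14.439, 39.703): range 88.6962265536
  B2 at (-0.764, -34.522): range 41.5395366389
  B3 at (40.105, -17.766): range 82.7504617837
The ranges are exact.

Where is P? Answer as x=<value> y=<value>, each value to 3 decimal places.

x=-41.907 y=-28.796

eq1: (x − 14.439)² + (y − 39.703)² = 88.6962265536²
eq2: (x + 0.764)² + (y + 34.522)² = 41.5395366389²
eq3: (x − 40.105)² + (y + 17.766)² = 82.7504617837²
eq1−eq2, eq1−eq3 (x²,y² cancel):
  -30.406·x − 148.450·y = 5549.026751
  51.332·x − 114.938·y = 1158.610530
det = -30.406·-114.938 − -148.450·51.332 = 11115.040228
x = (5549.026751·-114.938 − -148.450·1158.610530) / 11115.040228 = -41.907028
y = (-30.406·1158.610530 − 5549.026751·51.332) / 11115.040228 = -28.796239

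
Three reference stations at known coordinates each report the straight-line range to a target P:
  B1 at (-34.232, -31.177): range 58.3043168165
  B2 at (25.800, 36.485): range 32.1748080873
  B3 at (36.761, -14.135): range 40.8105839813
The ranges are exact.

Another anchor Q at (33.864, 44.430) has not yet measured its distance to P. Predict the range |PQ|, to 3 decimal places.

43.454

eq1: (x + 34.232)² + (y + 31.177)² = 58.3043168165²
eq2: (x − 25.800)² + (y − 36.485)² = 32.1748080873²
eq3: (x − 36.761)² + (y + 14.135)² = 40.8105839813²
eq3−eq1, eq3−eq2 (x²,y² cancel):
  -141.986·x − 34.084·y = -1141.223788
  -21.922·x + 101.240·y = 1075.911368
det = -141.986·101.240 − -34.084·-21.922 = -15121.852088
x = (-1141.223788·101.240 − -34.084·1075.911368) / -15121.852088 = 5.215375
y = (-141.986·1075.911368 − -1141.223788·-21.922) / -15121.852088 = 11.756646
|P − Q| = √((5.215375 − 33.864)² + (11.756646 − 44.430)²) = 43.454479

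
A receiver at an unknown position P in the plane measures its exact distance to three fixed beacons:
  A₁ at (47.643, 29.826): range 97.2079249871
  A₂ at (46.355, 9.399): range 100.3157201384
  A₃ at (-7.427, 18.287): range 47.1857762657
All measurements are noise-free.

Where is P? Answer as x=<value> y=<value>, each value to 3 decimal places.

eq1: (x − 47.643)² + (y − 29.826)² = 97.2079249871²
eq2: (x − 46.355)² + (y − 9.399)² = 100.3157201384²
eq3: (x + 7.427)² + (y − 18.287)² = 47.1857762657²
eq1−eq3, eq1−eq2 (x²,y² cancel):
  -110.140·x − 23.078·y = 4453.012172
  -2.576·x − 40.854·y = -1536.181526
det = -110.140·-40.854 − -23.078·-2.576 = 4440.210632
x = (4453.012172·-40.854 − -23.078·-1536.181526) / 4440.210632 = -48.956091
y = (-110.140·-1536.181526 − 4453.012172·-2.576) / 4440.210632 = 40.688609

x=-48.956 y=40.689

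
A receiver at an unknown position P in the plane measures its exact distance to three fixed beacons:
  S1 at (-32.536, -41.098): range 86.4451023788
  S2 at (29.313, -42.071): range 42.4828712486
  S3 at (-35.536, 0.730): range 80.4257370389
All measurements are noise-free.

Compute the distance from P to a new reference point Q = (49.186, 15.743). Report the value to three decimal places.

eq1: (x + 32.536)² + (y + 41.098)² = 86.4451023788²
eq2: (x − 29.313)² + (y + 42.071)² = 42.4828712486²
eq3: (x + 35.536)² + (y − 0.730)² = 80.4257370389²
eq1−eq3, eq1−eq2 (x²,y² cancel):
  -6.000·x + 83.656·y = -479.840157
  123.698·x − 1.946·y = 5549.545486
det = -6.000·-1.946 − 83.656·123.698 = -10336.403888
x = (-479.840157·-1.946 − 83.656·5549.545486) / -10336.403888 = 44.824004
y = (-6.000·5549.545486 − -479.840157·123.698) / -10336.403888 = -2.520992
|P − Q| = √((44.824004 − 49.186)² + (-2.520992 − 15.743)²) = 18.777658

18.778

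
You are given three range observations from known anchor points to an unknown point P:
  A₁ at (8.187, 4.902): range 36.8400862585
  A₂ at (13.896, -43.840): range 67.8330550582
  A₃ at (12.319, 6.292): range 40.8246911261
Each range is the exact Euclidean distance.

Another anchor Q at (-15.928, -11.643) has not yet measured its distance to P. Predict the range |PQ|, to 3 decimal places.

eq1: (x − 8.187)² + (y − 4.902)² = 36.8400862585²
eq2: (x − 13.896)² + (y + 43.840)² = 67.8330550582²
eq3: (x − 12.319)² + (y − 6.292)² = 40.8246911261²
eq2−eq1, eq2−eq3 (x²,y² cancel):
  -11.418·x + 97.484·y = 1220.143560
  -3.154·x + 100.264·y = 1010.970562
det = -11.418·100.264 − 97.484·-3.154 = -837.349816
x = (1220.143560·100.264 − 97.484·1010.970562) / -837.349816 = -28.402729
y = (-11.418·1010.970562 − 1220.143560·-3.154) / -837.349816 = 9.189623
|P − Q| = √((-28.402729 − -15.928)² + (9.189623 − -11.643)²) = 24.282031

24.282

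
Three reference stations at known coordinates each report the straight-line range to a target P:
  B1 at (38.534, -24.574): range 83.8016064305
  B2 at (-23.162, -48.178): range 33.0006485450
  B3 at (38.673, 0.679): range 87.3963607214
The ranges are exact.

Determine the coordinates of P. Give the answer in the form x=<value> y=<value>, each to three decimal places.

eq1: (x − 38.534)² + (y + 24.574)² = 83.8016064305²
eq2: (x + 23.162)² + (y + 48.178)² = 33.0006485450²
eq3: (x − 38.673)² + (y − 0.679)² = 87.3963607214²
eq2−eq3, eq2−eq1 (x²,y² cancel):
  123.670·x + 97.714·y = -7910.617021
  123.392·x + 47.208·y = -6702.513732
det = 123.670·47.208 − 97.714·123.392 = -6218.912528
x = (-7910.617021·47.208 − 97.714·-6702.513732) / -6218.912528 = -45.262740
y = (123.670·-6702.513732 − -7910.617021·123.392) / -6218.912528 = -23.670856

x=-45.263 y=-23.671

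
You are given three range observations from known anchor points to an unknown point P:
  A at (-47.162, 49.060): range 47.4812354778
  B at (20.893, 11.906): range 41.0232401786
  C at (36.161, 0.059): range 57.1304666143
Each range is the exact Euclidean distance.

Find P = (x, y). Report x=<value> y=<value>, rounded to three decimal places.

eq1: (x + 47.162)² + (y − 49.060)² = 47.4812354778²
eq2: (x − 20.893)² + (y − 11.906)² = 41.0232401786²
eq3: (x − 36.161)² + (y − 0.059)² = 57.1304666143²
eq2−eq1, eq2−eq3 (x²,y² cancel):
  -136.110·x + 74.308·y = 3481.306071
  30.536·x − 23.694·y = -851.632864
det = -136.110·-23.694 − 74.308·30.536 = 955.921252
x = (3481.306071·-23.694 − 74.308·-851.632864) / 955.921252 = -20.088403
y = (-136.110·-851.632864 − 3481.306071·30.536) / 955.921252 = 10.053743

x=-20.088 y=10.054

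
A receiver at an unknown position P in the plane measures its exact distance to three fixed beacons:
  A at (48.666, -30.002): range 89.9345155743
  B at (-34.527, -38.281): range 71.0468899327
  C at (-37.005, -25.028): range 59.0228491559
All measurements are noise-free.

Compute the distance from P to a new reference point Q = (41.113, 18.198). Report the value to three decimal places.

60.096

eq1: (x − 48.666)² + (y + 30.002)² = 89.9345155743²
eq2: (x + 34.527)² + (y + 38.281)² = 71.0468899327²
eq3: (x + 37.005)² + (y + 25.028)² = 59.0228491559²
eq3−eq2, eq3−eq1 (x²,y² cancel):
  4.956·x − 26.506·y = -902.185966
  171.342·x − 9.948·y = -3331.791618
det = 4.956·-9.948 − -26.506·171.342 = 4492.288764
x = (-902.185966·-9.948 − -26.506·-3331.791618) / 4492.288764 = -17.660824
y = (4.956·-3331.791618 − -902.185966·171.342) / 4492.288764 = 30.734887
|P − Q| = √((-17.660824 − 41.113)² + (30.734887 − 18.198)²) = 60.096056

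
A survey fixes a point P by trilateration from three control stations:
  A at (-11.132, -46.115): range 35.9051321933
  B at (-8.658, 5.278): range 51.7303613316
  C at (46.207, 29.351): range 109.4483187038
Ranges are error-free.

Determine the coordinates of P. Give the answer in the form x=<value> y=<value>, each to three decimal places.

eq1: (x + 11.132)² + (y + 46.115)² = 35.9051321933²
eq2: (x + 8.658)² + (y − 5.278)² = 51.7303613316²
eq3: (x − 46.207)² + (y − 29.351)² = 109.4483187038²
eq2−eq1, eq2−eq3 (x²,y² cancel):
  -4.948·x − 102.786·y = 3534.548167
  109.730·x + 48.146·y = -6409.154382
det = -4.948·48.146 − -102.786·109.730 = 11040.481372
x = (3534.548167·48.146 − -102.786·-6409.154382) / 11040.481372 = -44.255044
y = (-4.948·-6409.154382 − 3534.548167·109.730) / 11040.481372 = -32.257060

x=-44.255 y=-32.257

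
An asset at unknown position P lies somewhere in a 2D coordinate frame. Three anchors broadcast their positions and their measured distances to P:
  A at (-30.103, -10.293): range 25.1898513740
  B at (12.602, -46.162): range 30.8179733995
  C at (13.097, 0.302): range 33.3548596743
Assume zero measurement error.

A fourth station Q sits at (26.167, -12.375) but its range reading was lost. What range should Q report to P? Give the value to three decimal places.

eq1: (x + 30.103)² + (y + 10.293)² = 25.1898513740²
eq2: (x − 12.602)² + (y + 46.162)² = 30.8179733995²
eq3: (x − 13.097)² + (y − 0.302)² = 33.3548596743²
eq2−eq3, eq2−eq1 (x²,y² cancel):
  0.990·x + 92.928·y = -2280.917214
  -85.410·x + 71.738·y = -962.385318
det = 0.990·71.738 − 92.928·-85.410 = 8008.001100
x = (-2280.917214·71.738 − 92.928·-962.385318) / 8008.001100 = -9.265221
y = (0.990·-962.385318 − -2280.917214·-85.410) / 8008.001100 = -24.446288
|P − Q| = √((-9.265221 − 26.167)² + (-24.446288 − -12.375)²) = 37.432048

37.432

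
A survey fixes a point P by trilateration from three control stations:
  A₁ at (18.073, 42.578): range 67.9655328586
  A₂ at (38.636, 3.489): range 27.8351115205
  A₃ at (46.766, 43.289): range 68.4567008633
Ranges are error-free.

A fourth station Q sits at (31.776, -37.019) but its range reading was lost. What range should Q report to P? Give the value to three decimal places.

13.317

eq1: (x − 18.073)² + (y − 42.578)² = 67.9655328586²
eq2: (x − 38.636)² + (y − 3.489)² = 27.8351115205²
eq3: (x − 46.766)² + (y − 43.289)² = 68.4567008633²
eq2−eq3, eq2−eq1 (x²,y² cancel):
  16.260·x + 79.600·y = -1355.443800
  -41.126·x + 78.178·y = -3209.914427
det = 16.260·78.178 − 79.600·-41.126 = 4544.803880
x = (-1355.443800·78.178 − 79.600·-3209.914427) / 4544.803880 = 32.904237
y = (16.260·-3209.914427 − -1355.443800·-41.126) / 4544.803880 = -23.749582
|P − Q| = √((32.904237 − 31.776)² + (-23.749582 − -37.019)²) = 13.317296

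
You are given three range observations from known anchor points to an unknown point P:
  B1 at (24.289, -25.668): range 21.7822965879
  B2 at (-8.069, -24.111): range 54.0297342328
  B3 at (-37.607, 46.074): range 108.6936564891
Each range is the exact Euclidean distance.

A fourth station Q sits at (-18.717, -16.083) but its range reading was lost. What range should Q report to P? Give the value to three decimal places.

eq1: (x − 24.289)² + (y + 25.668)² = 21.7822965879²
eq2: (x + 8.069)² + (y + 24.111)² = 54.0297342328²
eq3: (x + 37.607)² + (y − 46.074)² = 108.6936564891²
eq1−eq2, eq1−eq3 (x²,y² cancel):
  -64.716·x + 3.114·y = -3047.096400
  -123.792·x + 143.484·y = -9051.544336
det = -64.716·143.484 − 3.114·-123.792 = -8900.222256
x = (-3047.096400·143.484 − 3.114·-9051.544336) / -8900.222256 = 45.956501
y = (-64.716·-9051.544336 − -3047.096400·-123.792) / -8900.222256 = -23.434649
|P − Q| = √((45.956501 − -18.717)² + (-23.434649 − -16.083)²) = 65.090003

65.090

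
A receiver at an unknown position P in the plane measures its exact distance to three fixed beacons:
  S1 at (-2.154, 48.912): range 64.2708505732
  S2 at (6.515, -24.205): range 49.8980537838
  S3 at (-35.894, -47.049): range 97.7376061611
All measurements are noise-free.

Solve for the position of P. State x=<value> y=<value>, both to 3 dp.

x=45.983 y=6.326

eq1: (x + 2.154)² + (y − 48.912)² = 64.2708505732²
eq2: (x − 6.515)² + (y + 24.205)² = 49.8980537838²
eq3: (x + 35.894)² + (y + 47.049)² = 97.7376061611²
eq3−eq2, eq3−eq1 (x²,y² cancel):
  84.818·x + 45.688·y = 4189.163500
  67.480·x + 191.922·y = 4316.933248
det = 84.818·191.922 − 45.688·67.480 = 13195.413956
x = (4189.163500·191.922 − 45.688·4316.933248) / 13195.413956 = 45.982687
y = (84.818·4316.933248 − 4189.163500·67.480) / 13195.413956 = 6.325599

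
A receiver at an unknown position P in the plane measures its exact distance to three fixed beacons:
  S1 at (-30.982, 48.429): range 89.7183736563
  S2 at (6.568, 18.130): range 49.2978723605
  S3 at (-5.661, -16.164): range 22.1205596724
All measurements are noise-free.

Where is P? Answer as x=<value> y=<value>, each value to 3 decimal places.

x=10.756 y=-30.990

eq1: (x + 30.982)² + (y − 48.429)² = 89.7183736563²
eq2: (x − 6.568)² + (y − 18.130)² = 49.2978723605²
eq3: (x + 5.661)² + (y + 16.164)² = 22.1205596724²
eq3−eq2, eq3−eq1 (x²,y² cancel):
  24.458·x + 68.588·y = -1862.447352
  -50.642·x + 129.186·y = -4548.136863
det = 24.458·129.186 − 68.588·-50.642 = 6633.064684
x = (-1862.447352·129.186 − 68.588·-4548.136863) / 6633.064684 = 10.756037
y = (24.458·-4548.136863 − -1862.447352·-50.642) / 6633.064684 = -30.989656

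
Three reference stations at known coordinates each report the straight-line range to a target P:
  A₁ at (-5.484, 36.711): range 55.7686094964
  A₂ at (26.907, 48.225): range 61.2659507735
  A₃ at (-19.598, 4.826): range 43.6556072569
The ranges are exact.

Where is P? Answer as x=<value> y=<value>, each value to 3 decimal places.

eq1: (x + 5.484)² + (y − 36.711)² = 55.7686094964²
eq2: (x − 26.907)² + (y − 48.225)² = 61.2659507735²
eq3: (x + 19.598)² + (y − 4.826)² = 43.6556072569²
eq3−eq2, eq3−eq1 (x²,y² cancel):
  93.010·x + 86.798·y = 794.560715
  28.228·x + 63.770·y = -233.925863
det = 93.010·63.770 − 86.798·28.228 = 3481.113756
x = (794.560715·63.770 − 86.798·-233.925863) / 3481.113756 = 20.388140
y = (93.010·-233.925863 − 794.560715·28.228) / 3481.113756 = -12.693152

x=20.388 y=-12.693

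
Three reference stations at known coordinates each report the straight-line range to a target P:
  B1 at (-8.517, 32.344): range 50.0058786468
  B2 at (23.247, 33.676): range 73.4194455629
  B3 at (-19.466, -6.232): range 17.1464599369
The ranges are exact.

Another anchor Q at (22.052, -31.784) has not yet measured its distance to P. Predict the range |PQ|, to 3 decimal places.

62.621

eq1: (x + 8.517)² + (y − 32.344)² = 50.0058786468²
eq2: (x − 23.247)² + (y − 33.676)² = 73.4194455629²
eq3: (x + 19.466)² + (y + 6.232)² = 17.1464599369²
eq3−eq2, eq3−eq1 (x²,y² cancel):
  85.426·x + 79.816·y = -3839.680893
  21.898·x + 77.152·y = -1505.676166
det = 85.426·77.152 − 79.816·21.898 = 4842.975984
x = (-3839.680893·77.152 − 79.816·-1505.676166) / 4842.975984 = -36.354096
y = (85.426·-1505.676166 − -3839.680893·21.898) / 4842.975984 = -9.197353
|P − Q| = √((-36.354096 − 22.052)² + (-9.197353 − -31.784)²) = 62.621311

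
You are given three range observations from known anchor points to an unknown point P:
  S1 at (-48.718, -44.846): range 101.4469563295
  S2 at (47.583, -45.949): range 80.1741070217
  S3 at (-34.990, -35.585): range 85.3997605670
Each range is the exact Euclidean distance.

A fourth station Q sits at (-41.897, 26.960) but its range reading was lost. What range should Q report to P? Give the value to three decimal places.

eq1: (x + 48.718)² + (y + 44.846)² = 101.4469563295²
eq2: (x − 47.583)² + (y + 45.949)² = 80.1741070217²
eq3: (x + 34.990)² + (y + 35.585)² = 85.3997605670²
eq1−eq3, eq1−eq2 (x²,y² cancel):
  27.456·x + 18.522·y = 1104.350929
  192.602·x − 2.206·y = 3854.442762
det = 27.456·-2.206 − 18.522·192.602 = -3627.942180
x = (1104.350929·-2.206 − 18.522·3854.442762) / -3627.942180 = 20.349880
y = (27.456·3854.442762 − 1104.350929·192.602) / -3627.942180 = 29.458192
|P − Q| = √((20.349880 − -41.897)² + (29.458192 − 26.960)²) = 62.296990

62.297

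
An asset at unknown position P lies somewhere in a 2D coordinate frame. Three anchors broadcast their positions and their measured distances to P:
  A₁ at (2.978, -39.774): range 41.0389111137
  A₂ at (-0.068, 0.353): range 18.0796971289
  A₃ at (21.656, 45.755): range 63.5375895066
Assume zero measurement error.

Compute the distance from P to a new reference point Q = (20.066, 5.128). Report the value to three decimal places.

eq1: (x − 2.978)² + (y + 39.774)² = 41.0389111137²
eq2: (x + 0.068)² + (y − 0.353)² = 18.0796971289²
eq3: (x − 21.656)² + (y − 45.755)² = 63.5375895066²
eq1−eq2, eq1−eq3 (x²,y² cancel):
  -6.092·x + 80.254·y = -233.393550
  37.356·x + 171.058·y = -1381.170254
det = -6.092·171.058 − 80.254·37.356 = -4040.053760
x = (-233.393550·171.058 − 80.254·-1381.170254) / -4040.053760 = -17.554371
y = (-6.092·-1381.170254 − -233.393550·37.356) / -4040.053760 = -4.240720
|P − Q| = √((-17.554371 − 20.066)² + (-4.240720 − 5.128)²) = 38.769386

38.769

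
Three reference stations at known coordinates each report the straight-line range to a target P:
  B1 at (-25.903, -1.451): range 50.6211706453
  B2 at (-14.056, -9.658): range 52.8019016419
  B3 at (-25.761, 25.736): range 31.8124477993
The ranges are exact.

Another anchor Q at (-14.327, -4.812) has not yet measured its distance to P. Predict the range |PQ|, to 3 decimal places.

eq1: (x + 25.903)² + (y + 1.451)² = 50.6211706453²
eq2: (x + 14.056)² + (y + 9.658)² = 52.8019016419²
eq3: (x + 25.761)² + (y − 25.736)² = 31.8124477993²
eq3−eq2, eq3−eq1 (x²,y² cancel):
  23.410·x − 70.788·y = -2811.131699
  -0.284·x − 54.374·y = -2203.371090
det = 23.410·-54.374 − -70.788·-0.284 = -1292.999132
x = (-2811.131699·-54.374 − -70.788·-2203.371090) / -1292.999132 = 2.412807
y = (23.410·-2203.371090 − -2811.131699·-0.284) / -1292.999132 = 40.509910
|P − Q| = √((2.412807 − -14.327)² + (40.509910 − -4.812)²) = 48.314560

48.315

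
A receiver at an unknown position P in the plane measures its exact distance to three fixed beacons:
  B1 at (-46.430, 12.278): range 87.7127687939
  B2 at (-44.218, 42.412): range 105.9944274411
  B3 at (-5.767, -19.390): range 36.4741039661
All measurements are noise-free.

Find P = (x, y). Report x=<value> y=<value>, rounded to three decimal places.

eq1: (x + 46.430)² + (y − 12.278)² = 87.7127687939²
eq2: (x + 44.218)² + (y − 42.412)² = 105.9944274411²
eq3: (x + 5.767)² + (y + 19.390)² = 36.4741039661²
eq3−eq1, eq3−eq2 (x²,y² cancel):
  -81.326·x + 63.336·y = -4465.905754
  -76.902·x + 123.604·y = -6559.679509
det = -81.326·123.604 − 63.336·-76.902 = -5181.553832
x = (-4465.905754·123.604 − 63.336·-6559.679509) / -5181.553832 = 26.351160
y = (-81.326·-6559.679509 − -4465.905754·-76.902) / -5181.553832 = -36.675371

x=26.351 y=-36.675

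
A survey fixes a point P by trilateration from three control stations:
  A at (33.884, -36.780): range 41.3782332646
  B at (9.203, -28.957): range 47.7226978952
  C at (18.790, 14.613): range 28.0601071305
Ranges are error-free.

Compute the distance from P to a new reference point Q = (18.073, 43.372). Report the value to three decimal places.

48.026

eq1: (x − 33.884)² + (y + 36.780)² = 41.3782332646²
eq2: (x − 9.203)² + (y + 28.957)² = 47.7226978952²
eq3: (x − 18.790)² + (y − 14.613)² = 28.0601071305²
eq1−eq3, eq1−eq2 (x²,y² cancel):
  -30.188·x + 102.786·y = -1009.501411
  -49.362·x + 15.646·y = -2142.988504
det = -30.188·15.646 − 102.786·-49.362 = 4601.401084
x = (-1009.501411·15.646 − 102.786·-2142.988504) / 4601.401084 = 44.437456
y = (-30.188·-2142.988504 − -1009.501411·-49.362) / 4601.401084 = 3.229783
|P − Q| = √((44.437456 − 18.073)² + (3.229783 − 43.372)²) = 48.025848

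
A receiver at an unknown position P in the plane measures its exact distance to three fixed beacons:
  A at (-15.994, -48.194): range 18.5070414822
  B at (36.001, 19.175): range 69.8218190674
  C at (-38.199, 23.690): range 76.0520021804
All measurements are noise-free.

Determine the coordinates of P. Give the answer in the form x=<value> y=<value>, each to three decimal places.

eq1: (x + 15.994)² + (y + 48.194)² = 18.5070414822²
eq2: (x − 36.001)² + (y − 19.175)² = 69.8218190674²
eq3: (x + 38.199)² + (y − 23.690)² = 76.0520021804²
eq3−eq1, eq3−eq2 (x²,y² cancel):
  44.410·x − 143.768·y = 5999.486422
  148.400·x − 9.030·y = 552.193543
det = 44.410·-9.030 − -143.768·148.400 = 20934.148900
x = (5999.486422·-9.030 − -143.768·552.193543) / 20934.148900 = 1.204367
y = (44.410·552.193543 − 5999.486422·148.400) / 20934.148900 = -41.358303

x=1.204 y=-41.358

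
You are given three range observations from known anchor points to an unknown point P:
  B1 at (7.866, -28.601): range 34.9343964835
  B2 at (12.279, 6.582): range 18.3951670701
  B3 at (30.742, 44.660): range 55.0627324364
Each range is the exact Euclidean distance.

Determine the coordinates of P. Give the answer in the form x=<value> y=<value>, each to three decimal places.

eq1: (x − 7.866)² + (y + 28.601)² = 34.9343964835²
eq2: (x − 12.279)² + (y − 6.582)² = 18.3951670701²
eq3: (x − 30.742)² + (y − 44.660)² = 55.0627324364²
eq3−eq2, eq3−eq1 (x²,y² cancel):
  -36.926·x − 76.156·y = -51.967267
  -45.752·x − 146.522·y = -248.202561
det = -36.926·-146.522 − -76.156·-45.752 = 1926.182060
x = (-51.967267·-146.522 − -76.156·-248.202561) / 1926.182060 = -5.860176
y = (-36.926·-248.202561 − -51.967267·-45.752) / 1926.182060 = 3.523821

x=-5.860 y=3.524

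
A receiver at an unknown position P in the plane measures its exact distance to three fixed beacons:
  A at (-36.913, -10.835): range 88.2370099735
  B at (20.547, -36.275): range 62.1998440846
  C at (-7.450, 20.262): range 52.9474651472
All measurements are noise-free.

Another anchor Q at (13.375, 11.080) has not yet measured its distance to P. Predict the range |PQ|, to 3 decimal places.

eq1: (x + 36.913)² + (y + 10.835)² = 88.2370099735²
eq2: (x − 20.547)² + (y + 36.275)² = 62.1998440846²
eq3: (x + 7.450)² + (y − 20.262)² = 52.9474651472²
eq2−eq3, eq2−eq1 (x²,y² cancel):
  -55.994·x + 113.074·y = -206.617151
  -114.920·x + 50.880·y = -4175.037365
det = -55.994·50.880 − 113.074·-114.920 = 10145.489360
x = (-206.617151·50.880 − 113.074·-4175.037365) / 10145.489360 = 45.495636
y = (-55.994·-4175.037365 − -206.617151·-114.920) / 10145.489360 = 20.702067
|P − Q| = √((45.495636 − 13.375)² + (20.702067 − 11.080)²) = 33.530873

33.531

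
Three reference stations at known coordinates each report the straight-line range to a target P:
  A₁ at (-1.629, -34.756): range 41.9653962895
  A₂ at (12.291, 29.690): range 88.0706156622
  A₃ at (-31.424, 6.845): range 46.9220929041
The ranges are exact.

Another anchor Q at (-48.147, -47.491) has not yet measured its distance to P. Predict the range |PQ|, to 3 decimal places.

10.141

eq1: (x + 1.629)² + (y + 34.756)² = 41.9653962895²
eq2: (x − 12.291)² + (y − 29.690)² = 88.0706156622²
eq3: (x + 31.424)² + (y − 6.845)² = 46.9220929041²
eq2−eq3, eq2−eq1 (x²,y² cancel):
  -87.430·x − 45.690·y = 5556.507561
  -27.840·x − 128.892·y = 6173.407253
det = -87.430·-128.892 − -45.690·-27.840 = 9997.017960
x = (5556.507561·-128.892 − -45.690·6173.407253) / 9997.017960 = -43.425589
y = (-87.430·6173.407253 − 5556.507561·-27.840) / 9997.017960 = -38.516268
|P − Q| = √((-43.425589 − -48.147)² + (-38.516268 − -47.491)²) = 10.140884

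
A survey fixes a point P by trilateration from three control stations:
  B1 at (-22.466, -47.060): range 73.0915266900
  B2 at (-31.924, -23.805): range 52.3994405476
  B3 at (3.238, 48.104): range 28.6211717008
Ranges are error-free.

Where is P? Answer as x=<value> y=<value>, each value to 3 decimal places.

eq1: (x + 22.466)² + (y + 47.060)² = 73.0915266900²
eq2: (x + 31.924)² + (y + 23.805)² = 52.3994405476²
eq3: (x − 3.238)² + (y − 48.104)² = 28.6211717008²
eq2−eq1, eq2−eq3 (x²,y² cancel):
  18.916·x − 46.510·y = -1463.124949
  70.324·x + 143.818·y = 2665.189559
det = 18.916·143.818 − -46.510·70.324 = 5991.230528
x = (-1463.124949·143.818 − -46.510·2665.189559) / 5991.230528 = -14.432050
y = (18.916·2665.189559 − -1463.124949·70.324) / 5991.230528 = 25.588654

x=-14.432 y=25.589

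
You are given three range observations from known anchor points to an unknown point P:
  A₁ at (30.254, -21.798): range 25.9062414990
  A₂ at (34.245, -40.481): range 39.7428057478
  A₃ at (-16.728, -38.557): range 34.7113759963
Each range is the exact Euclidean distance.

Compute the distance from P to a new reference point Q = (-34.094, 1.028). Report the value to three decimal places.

42.389

eq1: (x − 30.254)² + (y + 21.798)² = 25.9062414990²
eq2: (x − 34.245)² + (y + 40.481)² = 39.7428057478²
eq3: (x + 16.728)² + (y + 38.557)² = 34.7113759963²
eq1−eq2, eq1−eq3 (x²,y² cancel):
  7.982·x − 37.366·y = 512.616806
  -93.964·x − 33.518·y = -157.735362
det = 7.982·-33.518 − -37.366·-93.964 = -3778.599500
x = (512.616806·-33.518 − -37.366·-157.735362) / -3778.599500 = 6.106979
y = (7.982·-157.735362 − 512.616806·-93.964) / -3778.599500 = -12.414251
|P − Q| = √((6.106979 − -34.094)² + (-12.414251 − 1.028)²) = 42.388829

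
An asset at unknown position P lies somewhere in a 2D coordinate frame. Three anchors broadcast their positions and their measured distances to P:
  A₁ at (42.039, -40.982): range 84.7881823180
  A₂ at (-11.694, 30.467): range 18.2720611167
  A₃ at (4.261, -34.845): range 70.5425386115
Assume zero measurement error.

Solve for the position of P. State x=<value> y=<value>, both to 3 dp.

x=5.819 y=35.680

eq1: (x − 42.039)² + (y + 40.982)² = 84.7881823180²
eq2: (x + 11.694)² + (y − 30.467)² = 18.2720611167²
eq3: (x − 4.261)² + (y + 34.845)² = 70.5425386115²
eq3−eq2, eq3−eq1 (x²,y² cancel):
  -31.910·x + 130.624·y = 4475.039115
  75.556·x − 12.274·y = 1.685592
det = -31.910·-12.274 − 130.624·75.556 = -9477.763604
x = (4475.039115·-12.274 − 130.624·1.685592) / -9477.763604 = 5.818547
y = (-31.910·1.685592 − 4475.039115·75.556) / -9477.763604 = 35.680342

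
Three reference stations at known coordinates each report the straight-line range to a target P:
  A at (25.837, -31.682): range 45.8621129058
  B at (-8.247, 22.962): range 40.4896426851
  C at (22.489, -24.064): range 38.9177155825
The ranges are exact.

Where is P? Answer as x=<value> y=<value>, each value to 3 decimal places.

x=31.207 y=13.865

eq1: (x − 25.837)² + (y + 31.682)² = 45.8621129058²
eq2: (x + 8.247)² + (y − 22.962)² = 40.4896426851²
eq3: (x − 22.489)² + (y + 24.064)² = 38.9177155825²
eq3−eq1, eq3−eq2 (x²,y² cancel):
  6.696·x − 15.236·y = -2.276338
  -61.472·x + 94.052·y = -614.387343
det = 6.696·94.052 − -15.236·-61.472 = -306.815200
x = (-2.276338·94.052 − -15.236·-614.387343) / -306.815200 = 31.207384
y = (6.696·-614.387343 − -2.276338·-61.472) / -306.815200 = 13.864596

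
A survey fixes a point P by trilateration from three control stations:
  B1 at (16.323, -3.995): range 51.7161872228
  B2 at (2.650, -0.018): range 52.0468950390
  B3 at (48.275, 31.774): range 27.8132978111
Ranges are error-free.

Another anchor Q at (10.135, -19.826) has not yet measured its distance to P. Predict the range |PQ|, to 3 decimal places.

eq1: (x − 16.323)² + (y + 3.995)² = 51.7161872228²
eq2: (x − 2.650)² + (y + 0.018)² = 52.0468950390²
eq3: (x − 48.275)² + (y − 31.774)² = 27.8132978111²
eq1−eq3, eq1−eq2 (x²,y² cancel):
  63.904·x + 71.538·y = 4958.646833
  -27.346·x + 7.954·y = -309.692792
det = 63.904·7.954 − 71.538·-27.346 = 2464.570564
x = (4958.646833·7.954 − 71.538·-309.692792) / 2464.570564 = 24.992541
y = (63.904·-309.692792 − 4958.646833·-27.346) / 2464.570564 = 46.989342
|P − Q| = √((24.992541 − 10.135)² + (46.989342 − -19.826)²) = 68.447326

68.447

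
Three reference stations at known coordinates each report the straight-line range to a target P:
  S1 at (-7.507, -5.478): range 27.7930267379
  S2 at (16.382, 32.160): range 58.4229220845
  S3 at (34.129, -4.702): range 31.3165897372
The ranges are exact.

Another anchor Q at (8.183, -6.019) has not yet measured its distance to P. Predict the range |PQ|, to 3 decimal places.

eq1: (x + 7.507)² + (y + 5.478)² = 27.7930267379²
eq2: (x − 16.382)² + (y − 32.160)² = 58.4229220845²
eq3: (x − 34.129)² + (y + 4.702)² = 31.3165897372²
eq2−eq3, eq2−eq1 (x²,y² cancel):
  35.494·x − 73.724·y = 2316.770953
  -47.778·x − 75.276·y = 1424.513499
det = 35.494·-75.276 − -73.724·-47.778 = -6194.231616
x = (2316.770953·-75.276 − -73.724·1424.513499) / -6194.231616 = 11.200165
y = (35.494·1424.513499 − 2316.770953·-47.778) / -6194.231616 = -26.032666
|P − Q| = √((11.200165 − 8.183)² + (-26.032666 − -6.019)²) = 20.239815

20.240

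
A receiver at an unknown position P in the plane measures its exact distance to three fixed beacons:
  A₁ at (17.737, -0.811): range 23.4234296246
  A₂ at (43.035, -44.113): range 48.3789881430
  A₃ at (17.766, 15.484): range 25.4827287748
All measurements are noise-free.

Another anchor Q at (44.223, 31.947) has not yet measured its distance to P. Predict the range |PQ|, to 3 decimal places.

27.975

eq1: (x − 17.737)² + (y + 0.811)² = 23.4234296246²
eq2: (x − 43.035)² + (y + 44.113)² = 48.3789881430²
eq3: (x − 17.766)² + (y − 15.484)² = 25.4827287748²
eq3−eq1, eq3−eq2 (x²,y² cancel):
  -0.058·x − 32.590·y = -139.413712
  50.538·x − 119.194·y = 1551.425954
det = -0.058·-119.194 − -32.590·50.538 = 1653.946672
x = (-139.413712·-119.194 − -32.590·1551.425954) / 1653.946672 = 40.616938
y = (-0.058·1551.425954 − -139.413712·50.538) / 1653.946672 = 4.205521
|P − Q| = √((40.616938 − 44.223)² + (4.205521 − 31.947)²) = 27.974870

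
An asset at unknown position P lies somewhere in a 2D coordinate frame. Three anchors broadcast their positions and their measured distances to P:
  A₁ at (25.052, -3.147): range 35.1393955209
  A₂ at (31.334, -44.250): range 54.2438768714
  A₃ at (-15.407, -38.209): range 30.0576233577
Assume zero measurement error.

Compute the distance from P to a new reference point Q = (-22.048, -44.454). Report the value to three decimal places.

eq1: (x − 25.052)² + (y + 3.147)² = 35.1393955209²
eq2: (x − 31.334)² + (y + 44.250)² = 54.2438768714²
eq3: (x + 15.407)² + (y + 38.209)² = 30.0576233577²
eq1−eq3, eq1−eq2 (x²,y² cancel):
  -80.918·x − 70.124·y = 1391.113413
  12.564·x − 82.206·y = 594.754683
det = -80.918·-82.206 − -70.124·12.564 = 7532.983044
x = (1391.113413·-82.206 − -70.124·594.754683) / 7532.983044 = -9.644425
y = (-80.918·594.754683 − 1391.113413·12.564) / 7532.983044 = -8.708941
|P − Q| = √((-9.644425 − -22.048)² + (-8.708941 − -44.454)²) = 37.835934

37.836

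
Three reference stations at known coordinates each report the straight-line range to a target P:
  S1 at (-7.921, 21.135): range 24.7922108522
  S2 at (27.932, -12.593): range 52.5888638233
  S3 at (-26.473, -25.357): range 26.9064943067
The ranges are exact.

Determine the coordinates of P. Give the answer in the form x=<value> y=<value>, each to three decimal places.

eq1: (x + 7.921)² + (y − 21.135)² = 24.7922108522²
eq2: (x − 27.932)² + (y + 12.593)² = 52.5888638233²
eq3: (x + 26.473)² + (y + 25.357)² = 26.9064943067²
eq1−eq3, eq1−eq2 (x²,y² cancel):
  -37.104·x − 92.984·y = 725.060995
  71.706·x − 67.456·y = -1721.585072
det = -37.104·-67.456 − -92.984·71.706 = 9170.398128
x = (725.060995·-67.456 − -92.984·-1721.585072) / 9170.398128 = -22.789586
y = (-37.104·-1721.585072 − 725.060995·71.706) / 9170.398128 = 1.296178

x=-22.790 y=1.296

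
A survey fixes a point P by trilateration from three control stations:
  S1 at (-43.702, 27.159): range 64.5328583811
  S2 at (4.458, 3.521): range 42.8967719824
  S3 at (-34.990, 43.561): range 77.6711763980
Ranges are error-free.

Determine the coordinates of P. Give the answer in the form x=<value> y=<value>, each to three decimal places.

eq1: (x + 43.702)² + (y − 27.159)² = 64.5328583811²
eq2: (x − 4.458)² + (y − 3.521)² = 42.8967719824²
eq3: (x + 34.990)² + (y − 43.561)² = 77.6711763980²
eq1−eq3, eq1−eq2 (x²,y² cancel):
  17.424·x + 32.804·y = -1393.937096
  96.320·x − 47.276·y = -290.848116
det = 17.424·-47.276 − 32.804·96.320 = -3983.418304
x = (-1393.937096·-47.276 − 32.804·-290.848116) / -3983.418304 = -18.938697
y = (17.424·-290.848116 − -1393.937096·96.320) / -3983.418304 = -32.433522

x=-18.939 y=-32.434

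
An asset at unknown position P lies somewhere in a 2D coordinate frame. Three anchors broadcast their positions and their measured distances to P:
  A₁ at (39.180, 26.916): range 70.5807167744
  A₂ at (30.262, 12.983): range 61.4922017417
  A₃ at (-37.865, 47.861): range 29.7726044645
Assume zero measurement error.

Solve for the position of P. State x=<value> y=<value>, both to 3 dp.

eq1: (x − 39.180)² + (y − 26.916)² = 70.5807167744²
eq2: (x − 30.262)² + (y − 12.983)² = 61.4922017417²
eq3: (x + 37.865)² + (y − 47.861)² = 29.7726044645²
eq1−eq2, eq1−eq3 (x²,y² cancel):
  -17.836·x − 27.866·y = 25.150182
  -154.090·x + 41.890·y = 5560.119694
det = -17.836·41.890 − -27.866·-154.090 = -5041.021980
x = (25.150182·41.890 − -27.866·5560.119694) / -5041.021980 = -30.944486
y = (-17.836·5560.119694 − 25.150182·-154.090) / -5041.021980 = 18.903886

x=-30.944 y=18.904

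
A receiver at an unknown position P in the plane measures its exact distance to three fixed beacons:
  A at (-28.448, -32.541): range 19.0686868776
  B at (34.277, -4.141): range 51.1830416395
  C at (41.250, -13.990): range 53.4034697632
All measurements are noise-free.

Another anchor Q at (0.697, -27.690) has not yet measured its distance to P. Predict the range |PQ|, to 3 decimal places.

10.605

eq1: (x + 28.448)² + (y + 32.541)² = 19.0686868776²
eq2: (x − 34.277)² + (y + 4.141)² = 51.1830416395²
eq3: (x − 41.250)² + (y + 13.990)² = 53.4034697632²
eq2−eq1, eq2−eq3 (x²,y² cancel):
  -125.450·x − 56.800·y = 2932.233707
  13.946·x − 19.698·y = 472.995159
det = -125.450·-19.698 − -56.800·13.946 = 3263.246900
x = (2932.233707·-19.698 − -56.800·472.995159) / 3263.246900 = -9.466956
y = (-125.450·472.995159 − 2932.233707·13.946) / 3263.246900 = -30.714861
|P − Q| = √((-9.466956 − 0.697)² + (-30.714861 − -27.690)²) = 10.604517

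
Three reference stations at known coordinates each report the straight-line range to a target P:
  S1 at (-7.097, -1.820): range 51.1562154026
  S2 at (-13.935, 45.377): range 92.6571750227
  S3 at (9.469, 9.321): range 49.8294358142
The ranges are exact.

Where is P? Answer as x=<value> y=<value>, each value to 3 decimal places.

eq1: (x + 7.097)² + (y + 1.820)² = 51.1562154026²
eq2: (x + 13.935)² + (y − 45.377)² = 92.6571750227²
eq3: (x − 9.469)² + (y − 9.321)² = 49.8294358142²
eq1−eq2, eq1−eq3 (x²,y² cancel):
  -13.676·x + 94.394·y = -3768.817164
  33.132·x + 22.282·y = 256.848894
det = -13.676·22.282 − 94.394·33.132 = -3432.190640
x = (-3768.817164·22.282 − 94.394·256.848894) / -3432.190640 = 31.531401
y = (-13.676·256.848894 − -3768.817164·33.132) / -3432.190640 = -35.358113

x=31.531 y=-35.358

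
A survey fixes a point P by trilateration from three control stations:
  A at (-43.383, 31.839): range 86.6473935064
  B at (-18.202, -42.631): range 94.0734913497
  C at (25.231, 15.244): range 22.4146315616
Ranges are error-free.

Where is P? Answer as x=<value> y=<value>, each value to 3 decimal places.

eq1: (x + 43.383)² + (y − 31.839)² = 86.6473935064²
eq2: (x + 18.202)² + (y + 42.631)² = 94.0734913497²
eq3: (x − 25.231)² + (y − 15.244)² = 22.4146315616²
eq1−eq3, eq1−eq2 (x²,y² cancel):
  137.228·x − 33.190·y = 4978.531380
  50.362·x − 148.940·y = -2089.142618
det = 137.228·-148.940 − -33.190·50.362 = -18767.223540
x = (4978.531380·-148.940 − -33.190·-2089.142618) / -18767.223540 = 43.205171
y = (137.228·-2089.142618 − 4978.531380·50.362) / -18767.223540 = 28.635971

x=43.205 y=28.636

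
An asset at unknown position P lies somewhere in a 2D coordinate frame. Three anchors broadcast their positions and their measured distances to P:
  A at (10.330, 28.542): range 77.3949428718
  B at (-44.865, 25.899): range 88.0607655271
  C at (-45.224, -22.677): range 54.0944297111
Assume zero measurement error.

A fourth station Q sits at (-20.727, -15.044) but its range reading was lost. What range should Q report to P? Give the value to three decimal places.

40.589

eq1: (x − 10.330)² + (y − 28.542)² = 77.3949428718²
eq2: (x + 44.865)² + (y − 25.899)² = 88.0607655271²
eq3: (x + 45.224)² + (y + 22.677)² = 54.0944297111²
eq2−eq3, eq2−eq1 (x²,y² cancel):
  -0.718·x − 97.152·y = 4704.321178
  110.390·x + 5.286·y = 2.449481
det = -0.718·5.286 − -97.152·110.390 = 10720.813932
x = (4704.321178·5.286 − -97.152·2.449481) / 10720.813932 = 2.341708
y = (-0.718·2.449481 − 4704.321178·110.390) / 10720.813932 = -48.439585
|P − Q| = √((2.341708 − -20.727)² + (-48.439585 − -15.044)²) = 40.588550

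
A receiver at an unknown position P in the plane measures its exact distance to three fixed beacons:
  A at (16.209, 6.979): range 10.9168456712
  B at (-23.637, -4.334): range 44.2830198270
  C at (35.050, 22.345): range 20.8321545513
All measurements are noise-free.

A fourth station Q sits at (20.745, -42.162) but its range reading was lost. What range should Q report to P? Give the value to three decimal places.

eq1: (x − 16.209)² + (y − 6.979)² = 10.9168456712²
eq2: (x + 23.637)² + (y + 4.334)² = 44.2830198270²
eq3: (x − 35.050)² + (y − 22.345)² = 20.8321545513²
eq2−eq1, eq2−eq3 (x²,y² cancel):
  79.692·x + 22.626·y = 1575.755123
  117.374·x + 53.358·y = 2677.317382
det = 79.692·53.358 − 22.626·117.374 = 1596.501612
x = (1575.755123·53.358 − 22.626·2677.317382) / 1596.501612 = 14.721037
y = (79.692·2677.317382 − 1575.755123·117.374) / 1596.501612 = 17.793966
|P − Q| = √((14.721037 − 20.745)² + (17.793966 − -42.162)²) = 60.257829

60.258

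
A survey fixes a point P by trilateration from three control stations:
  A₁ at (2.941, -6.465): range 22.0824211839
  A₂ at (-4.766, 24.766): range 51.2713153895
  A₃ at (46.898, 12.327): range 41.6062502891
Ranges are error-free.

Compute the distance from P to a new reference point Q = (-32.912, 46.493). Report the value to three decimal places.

85.172

eq1: (x − 2.941)² + (y + 6.465)² = 22.0824211839²
eq2: (x + 4.766)² + (y − 24.766)² = 51.2713153895²
eq3: (x − 46.898)² + (y − 12.327)² = 41.6062502891²
eq1−eq3, eq1−eq2 (x²,y² cancel):
  87.914·x + 37.584·y = 1057.484889
  -15.414·x + 62.462·y = -1555.490650
det = 87.914·62.462 − 37.584·-15.414 = 6070.604044
x = (1057.484889·62.462 − 37.584·-1555.490650) / 6070.604044 = 20.511004
y = (87.914·-1555.490650 − 1057.484889·-15.414) / 6070.604044 = -19.841408
|P − Q| = √((20.511004 − -32.912)² + (-19.841408 − 46.493)²) = 85.172009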